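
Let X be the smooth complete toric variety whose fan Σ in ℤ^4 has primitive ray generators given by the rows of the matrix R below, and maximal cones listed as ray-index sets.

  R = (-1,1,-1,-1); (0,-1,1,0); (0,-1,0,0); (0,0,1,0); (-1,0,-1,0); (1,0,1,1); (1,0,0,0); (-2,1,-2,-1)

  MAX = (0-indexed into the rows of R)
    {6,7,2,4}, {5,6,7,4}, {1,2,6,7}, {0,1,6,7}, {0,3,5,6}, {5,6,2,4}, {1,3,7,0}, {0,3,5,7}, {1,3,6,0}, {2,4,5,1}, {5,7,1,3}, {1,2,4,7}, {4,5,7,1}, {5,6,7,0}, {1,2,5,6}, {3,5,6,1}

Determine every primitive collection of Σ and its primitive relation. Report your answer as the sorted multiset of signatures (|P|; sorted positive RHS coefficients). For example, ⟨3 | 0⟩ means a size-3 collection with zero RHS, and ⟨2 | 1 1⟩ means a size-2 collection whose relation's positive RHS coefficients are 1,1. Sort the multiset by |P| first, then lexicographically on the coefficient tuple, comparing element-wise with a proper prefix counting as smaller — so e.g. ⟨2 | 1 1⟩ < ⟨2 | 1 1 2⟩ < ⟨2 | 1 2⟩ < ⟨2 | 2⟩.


9 collections generate NE(X_Σ); each relation:

  P = {0,4}:  v_{0} + v_{4} = v_{7}  so sig = ⟨2 | 1⟩
  P = {2,3}:  v_{2} + v_{3} = v_{1}  so sig = ⟨2 | 1⟩
  P = {0,2}:  v_{0} + v_{2} = v_{1} + v_{6} + v_{7}  so sig = ⟨2 | 1 1 1⟩
  P = {3,4}:  v_{3} + v_{4} = v_{1} + v_{5} + v_{7}  so sig = ⟨2 | 1 1 1⟩
  P = {0,1,5}:  v_{0} + v_{1} + v_{5} = v_{3}  so sig = ⟨3 | 1⟩
  P = {1,4,6}:  v_{1} + v_{4} + v_{6} = v_{2}  so sig = ⟨3 | 1⟩
  P = {2,5,7}:  v_{2} + v_{5} + v_{7} = v_{4}  so sig = ⟨3 | 1⟩
  P = {3,6,7}:  v_{3} + v_{6} + v_{7} = v_{0}  so sig = ⟨3 | 1⟩
  P = {1,5,6,7}:  v_{1} + v_{5} + v_{6} + v_{7} = 0  so sig = ⟨4 | 0⟩

Hence PRS(X_Σ) =
    |P|=2: 4 collections, coeffs (1), (1), (1,1,1), (1,1,1)
    |P|=3: 4 collections, coeffs (1), (1), (1), (1)
    |P|=4: 1 collection, coeffs ()


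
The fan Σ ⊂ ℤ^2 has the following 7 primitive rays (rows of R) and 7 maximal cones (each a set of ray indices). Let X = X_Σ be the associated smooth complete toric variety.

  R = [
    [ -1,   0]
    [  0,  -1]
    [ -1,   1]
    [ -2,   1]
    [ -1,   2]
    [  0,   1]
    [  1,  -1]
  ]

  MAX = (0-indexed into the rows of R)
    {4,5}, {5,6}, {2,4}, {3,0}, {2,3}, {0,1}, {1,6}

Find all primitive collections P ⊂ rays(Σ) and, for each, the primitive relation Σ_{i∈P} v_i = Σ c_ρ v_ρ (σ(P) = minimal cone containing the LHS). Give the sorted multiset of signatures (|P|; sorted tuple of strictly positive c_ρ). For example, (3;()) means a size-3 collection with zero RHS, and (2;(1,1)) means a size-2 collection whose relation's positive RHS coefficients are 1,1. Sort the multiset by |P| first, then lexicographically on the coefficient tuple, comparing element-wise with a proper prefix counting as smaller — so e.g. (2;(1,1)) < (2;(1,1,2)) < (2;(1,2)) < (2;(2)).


Σ has 14 primitive collections:

  P = {1,5}:  v_{1} + v_{5} = 0  →  sig = (2;())
  P = {2,6}:  v_{2} + v_{6} = 0  →  sig = (2;())
  P = {0,2}:  v_{0} + v_{2} = v_{3}  →  sig = (2;(1))
  P = {0,5}:  v_{0} + v_{5} = v_{2}  →  sig = (2;(1))
  P = {0,6}:  v_{0} + v_{6} = v_{1}  →  sig = (2;(1))
  P = {1,2}:  v_{1} + v_{2} = v_{0}  →  sig = (2;(1))
  P = {1,4}:  v_{1} + v_{4} = v_{2}  →  sig = (2;(1))
  P = {2,5}:  v_{2} + v_{5} = v_{4}  →  sig = (2;(1))
  P = {3,6}:  v_{3} + v_{6} = v_{0}  →  sig = (2;(1))
  P = {4,6}:  v_{4} + v_{6} = v_{5}  →  sig = (2;(1))
  P = {0,4}:  v_{0} + v_{4} = 2·v_{2}  →  sig = (2;(2))
  P = {1,3}:  v_{1} + v_{3} = 2·v_{0}  →  sig = (2;(2))
  P = {3,5}:  v_{3} + v_{5} = 2·v_{2}  →  sig = (2;(2))
  P = {3,4}:  v_{3} + v_{4} = 3·v_{2}  →  sig = (2;(3))

Signatures (|P|; sorted positive RHS coefficients), sorted:
[(2;()), (2;()), (2;(1)), (2;(1)), (2;(1)), (2;(1)), (2;(1)), (2;(1)), (2;(1)), (2;(1)), (2;(2)), (2;(2)), (2;(2)), (2;(3))]


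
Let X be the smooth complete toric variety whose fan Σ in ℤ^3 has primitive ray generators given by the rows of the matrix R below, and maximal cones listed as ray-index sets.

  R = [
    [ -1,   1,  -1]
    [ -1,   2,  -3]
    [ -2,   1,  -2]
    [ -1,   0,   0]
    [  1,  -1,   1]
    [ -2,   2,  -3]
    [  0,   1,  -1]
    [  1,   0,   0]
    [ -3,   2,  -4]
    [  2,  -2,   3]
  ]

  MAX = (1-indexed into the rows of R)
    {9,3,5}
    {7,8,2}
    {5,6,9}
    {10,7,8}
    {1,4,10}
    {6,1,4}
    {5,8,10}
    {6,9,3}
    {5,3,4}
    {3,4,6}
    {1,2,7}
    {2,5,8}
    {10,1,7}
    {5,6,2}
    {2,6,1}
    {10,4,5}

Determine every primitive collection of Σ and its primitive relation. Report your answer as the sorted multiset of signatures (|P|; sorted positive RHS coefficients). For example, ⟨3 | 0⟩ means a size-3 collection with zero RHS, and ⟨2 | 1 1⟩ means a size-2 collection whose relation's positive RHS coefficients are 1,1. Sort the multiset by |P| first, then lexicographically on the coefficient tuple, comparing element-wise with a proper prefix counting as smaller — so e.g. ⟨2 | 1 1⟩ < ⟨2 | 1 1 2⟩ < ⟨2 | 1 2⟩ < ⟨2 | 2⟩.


Σ has 23 primitive collections:

  P={1,5}:  v_{1} + v_{5} = 0 — sig = ⟨2 | 0⟩
  P={4,8}:  v_{4} + v_{8} = 0 — sig = ⟨2 | 0⟩
  P={6,10}:  v_{6} + v_{10} = 0 — sig = ⟨2 | 0⟩
  P={1,8}:  v_{1} + v_{8} = v_{7} — sig = ⟨2 | 1⟩
  P={2,4}:  v_{2} + v_{4} = v_{6} — sig = ⟨2 | 1⟩
  P={2,10}:  v_{2} + v_{10} = v_{8} — sig = ⟨2 | 1⟩
  P={3,7}:  v_{3} + v_{7} = v_{6} — sig = ⟨2 | 1⟩
  P={4,7}:  v_{4} + v_{7} = v_{1} — sig = ⟨2 | 1⟩
  P={5,7}:  v_{5} + v_{7} = v_{8} — sig = ⟨2 | 1⟩
  P={6,8}:  v_{6} + v_{8} = v_{2} — sig = ⟨2 | 1⟩
  P={1,3}:  v_{1} + v_{3} = v_{4} + v_{6} — sig = ⟨2 | 1 1⟩
  P={1,9}:  v_{1} + v_{9} = v_{3} + v_{6} — sig = ⟨2 | 1 1⟩
  P={3,8}:  v_{3} + v_{8} = v_{5} + v_{6} — sig = ⟨2 | 1 1⟩
  P={3,10}:  v_{3} + v_{10} = v_{4} + v_{5} — sig = ⟨2 | 1 1⟩
  P={6,7}:  v_{6} + v_{7} = v_{1} + v_{2} — sig = ⟨2 | 1 1⟩
  P={9,10}:  v_{9} + v_{10} = v_{3} + v_{5} — sig = ⟨2 | 1 1⟩
  P={2,3}:  v_{2} + v_{3} = v_{5} + 2·v_{6} — sig = ⟨2 | 1 2⟩
  P={7,9}:  v_{7} + v_{9} = v_{5} + 2·v_{6} — sig = ⟨2 | 1 2⟩
  P={4,9}:  v_{4} + v_{9} = 2·v_{3} — sig = ⟨2 | 2⟩
  P={8,9}:  v_{8} + v_{9} = 2·v_{5} + 2·v_{6} — sig = ⟨2 | 2 2⟩
  P={2,9}:  v_{2} + v_{9} = 2·v_{5} + 3·v_{6} — sig = ⟨2 | 2 3⟩
  P={3,5,6}:  v_{3} + v_{5} + v_{6} = v_{9} — sig = ⟨3 | 1⟩
  P={4,5,6}:  v_{4} + v_{5} + v_{6} = v_{3} — sig = ⟨3 | 1⟩

Hence PRS(X_Σ) =
{ ⟨2 | 0⟩ ×3,  ⟨2 | 1⟩ ×7,  ⟨2 | 1 1⟩ ×6,  ⟨2 | 1 2⟩ ×2,  ⟨2 | 2⟩,  ⟨2 | 2 2⟩,  ⟨2 | 2 3⟩,  ⟨3 | 1⟩ ×2 }


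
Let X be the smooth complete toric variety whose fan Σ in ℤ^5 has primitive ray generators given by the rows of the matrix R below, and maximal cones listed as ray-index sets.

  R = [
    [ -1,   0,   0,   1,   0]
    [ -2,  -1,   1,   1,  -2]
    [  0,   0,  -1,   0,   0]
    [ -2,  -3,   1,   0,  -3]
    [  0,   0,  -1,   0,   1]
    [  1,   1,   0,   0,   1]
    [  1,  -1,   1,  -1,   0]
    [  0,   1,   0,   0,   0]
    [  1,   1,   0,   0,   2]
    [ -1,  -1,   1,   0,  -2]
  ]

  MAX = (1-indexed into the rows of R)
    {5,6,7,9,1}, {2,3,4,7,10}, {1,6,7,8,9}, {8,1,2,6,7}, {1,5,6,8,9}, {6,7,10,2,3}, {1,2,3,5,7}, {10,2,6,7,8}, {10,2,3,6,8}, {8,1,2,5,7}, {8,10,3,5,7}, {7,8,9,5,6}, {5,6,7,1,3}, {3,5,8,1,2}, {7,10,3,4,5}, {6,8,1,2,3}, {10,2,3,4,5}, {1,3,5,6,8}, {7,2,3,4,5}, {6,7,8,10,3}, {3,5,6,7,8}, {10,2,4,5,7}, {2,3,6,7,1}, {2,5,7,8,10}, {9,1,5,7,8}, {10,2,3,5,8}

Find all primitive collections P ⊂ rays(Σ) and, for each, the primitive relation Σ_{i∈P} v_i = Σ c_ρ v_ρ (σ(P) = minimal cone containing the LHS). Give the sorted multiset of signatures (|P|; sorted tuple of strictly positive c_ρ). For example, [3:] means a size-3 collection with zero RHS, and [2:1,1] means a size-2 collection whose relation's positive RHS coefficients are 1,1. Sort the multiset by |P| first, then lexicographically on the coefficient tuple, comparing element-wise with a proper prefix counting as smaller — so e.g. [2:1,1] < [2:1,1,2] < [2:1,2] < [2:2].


Δ(Σ) — 10 vertices, 14 min non-faces:

  P = {1,10}:  v_{1} + v_{10} = v_{2}  ⇒ sig = [2:1]
  P = {3,9}:  v_{3} + v_{9} = v_{5} + v_{6}  ⇒ sig = [2:1,1]
  P = {4,6}:  v_{4} + v_{6} = v_{2} + v_{3} + v_{7}  ⇒ sig = [2:1,1,1]
  P = {4,9}:  v_{4} + v_{9} = v_{2} + v_{5} + v_{7}  ⇒ sig = [2:1,1,1]
  P = {9,10}:  v_{9} + v_{10} = v_{1} + v_{7} + v_{8}  ⇒ sig = [2:1,1,1]
  P = {1,4}:  v_{1} + v_{4} = 2·v_{2} + v_{3} + v_{5} + v_{7}  ⇒ sig = [2:1,1,1,2]
  P = {2,9}:  v_{2} + v_{9} = 2·v_{1} + v_{7} + v_{8}  ⇒ sig = [2:1,1,2]
  P = {4,8}:  v_{4} + v_{8} = v_{5} + 2·v_{10}  ⇒ sig = [2:1,2]
  P = {5,6,10}:  v_{5} + v_{6} + v_{10} = 0  ⇒ sig = [3:]
  P = {2,5,6}:  v_{2} + v_{5} + v_{6} = v_{1}  ⇒ sig = [3:1]
  P = {1,3,7,8}:  v_{1} + v_{3} + v_{7} + v_{8} = 0  ⇒ sig = [4:]
  P = {2,3,7,8}:  v_{2} + v_{3} + v_{7} + v_{8} = v_{10}  ⇒ sig = [4:1]
  P = {1,5,6,7,8}:  v_{1} + v_{5} + v_{6} + v_{7} + v_{8} = v_{9}  ⇒ sig = [5:1]
  P = {2,3,5,7,10}:  v_{2} + v_{3} + v_{5} + v_{7} + v_{10} = v_{4}  ⇒ sig = [5:1]

so the primitive-relation signature multiset is
    |P|=2: 8 collections, coeffs (1), (1,1), (1,1,1), (1,1,1), (1,1,1), (1,1,1,2), (1,1,2), (1,2)
    |P|=3: 2 collections, coeffs (), (1)
    |P|=4: 2 collections, coeffs (), (1)
    |P|=5: 2 collections, coeffs (1), (1)


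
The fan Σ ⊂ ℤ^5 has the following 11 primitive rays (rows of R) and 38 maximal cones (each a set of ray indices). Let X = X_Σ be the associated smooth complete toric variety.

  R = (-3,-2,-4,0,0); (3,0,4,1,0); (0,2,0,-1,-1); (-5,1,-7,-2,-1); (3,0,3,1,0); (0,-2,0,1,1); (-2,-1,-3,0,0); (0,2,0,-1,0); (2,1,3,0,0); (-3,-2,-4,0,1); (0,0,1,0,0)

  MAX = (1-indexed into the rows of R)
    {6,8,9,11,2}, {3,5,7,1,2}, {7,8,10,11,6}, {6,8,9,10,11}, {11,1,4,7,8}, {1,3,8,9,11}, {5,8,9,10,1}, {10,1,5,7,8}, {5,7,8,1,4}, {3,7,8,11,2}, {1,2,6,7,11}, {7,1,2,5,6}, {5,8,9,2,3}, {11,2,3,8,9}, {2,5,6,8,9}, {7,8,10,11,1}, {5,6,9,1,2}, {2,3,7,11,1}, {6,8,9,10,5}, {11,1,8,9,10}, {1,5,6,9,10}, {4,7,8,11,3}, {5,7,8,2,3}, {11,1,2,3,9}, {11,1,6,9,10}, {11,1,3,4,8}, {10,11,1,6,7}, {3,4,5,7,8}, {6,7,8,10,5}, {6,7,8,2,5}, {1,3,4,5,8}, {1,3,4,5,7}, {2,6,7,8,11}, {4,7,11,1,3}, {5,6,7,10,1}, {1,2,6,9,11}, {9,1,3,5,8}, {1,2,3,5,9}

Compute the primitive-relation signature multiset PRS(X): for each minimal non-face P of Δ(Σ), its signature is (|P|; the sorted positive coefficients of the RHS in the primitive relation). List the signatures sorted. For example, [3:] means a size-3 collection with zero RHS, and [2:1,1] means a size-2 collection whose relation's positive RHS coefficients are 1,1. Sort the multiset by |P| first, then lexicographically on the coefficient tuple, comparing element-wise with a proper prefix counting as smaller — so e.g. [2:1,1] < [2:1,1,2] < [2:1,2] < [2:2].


Σ has 12 primitive collections:

  P = {3,6}:  v_{3} + v_{6} = 0 — sig = [2:]
  P = {7,9}:  v_{7} + v_{9} = 0 — sig = [2:]
  P = {2,10}:  v_{2} + v_{10} = v_{6} — sig = [2:1]
  P = {5,11}:  v_{5} + v_{11} = v_{2} — sig = [2:1]
  P = {2,4}:  v_{2} + v_{4} = v_{3} + v_{7} — sig = [2:1,1]
  P = {3,10}:  v_{3} + v_{10} = v_{1} + v_{8} — sig = [2:1,1]
  P = {4,6}:  v_{4} + v_{6} = v_{1} + v_{7} + v_{8} — sig = [2:1,1,1]
  P = {4,9}:  v_{4} + v_{9} = v_{1} + v_{3} + v_{8} — sig = [2:1,1,1]
  P = {4,10}:  v_{4} + v_{10} = 2·v_{1} + v_{7} + 2·v_{8} — sig = [2:1,2,2]
  P = {1,2,8}:  v_{1} + v_{2} + v_{8} = 0 — sig = [3:]
  P = {1,6,8}:  v_{1} + v_{6} + v_{8} = v_{10} — sig = [3:1]
  P = {1,3,7,8}:  v_{1} + v_{3} + v_{7} + v_{8} = v_{4} — sig = [4:1]

Sorted signature multiset PRS(X):
[[2:], [2:], [2:1], [2:1], [2:1,1], [2:1,1], [2:1,1,1], [2:1,1,1], [2:1,2,2], [3:], [3:1], [4:1]]


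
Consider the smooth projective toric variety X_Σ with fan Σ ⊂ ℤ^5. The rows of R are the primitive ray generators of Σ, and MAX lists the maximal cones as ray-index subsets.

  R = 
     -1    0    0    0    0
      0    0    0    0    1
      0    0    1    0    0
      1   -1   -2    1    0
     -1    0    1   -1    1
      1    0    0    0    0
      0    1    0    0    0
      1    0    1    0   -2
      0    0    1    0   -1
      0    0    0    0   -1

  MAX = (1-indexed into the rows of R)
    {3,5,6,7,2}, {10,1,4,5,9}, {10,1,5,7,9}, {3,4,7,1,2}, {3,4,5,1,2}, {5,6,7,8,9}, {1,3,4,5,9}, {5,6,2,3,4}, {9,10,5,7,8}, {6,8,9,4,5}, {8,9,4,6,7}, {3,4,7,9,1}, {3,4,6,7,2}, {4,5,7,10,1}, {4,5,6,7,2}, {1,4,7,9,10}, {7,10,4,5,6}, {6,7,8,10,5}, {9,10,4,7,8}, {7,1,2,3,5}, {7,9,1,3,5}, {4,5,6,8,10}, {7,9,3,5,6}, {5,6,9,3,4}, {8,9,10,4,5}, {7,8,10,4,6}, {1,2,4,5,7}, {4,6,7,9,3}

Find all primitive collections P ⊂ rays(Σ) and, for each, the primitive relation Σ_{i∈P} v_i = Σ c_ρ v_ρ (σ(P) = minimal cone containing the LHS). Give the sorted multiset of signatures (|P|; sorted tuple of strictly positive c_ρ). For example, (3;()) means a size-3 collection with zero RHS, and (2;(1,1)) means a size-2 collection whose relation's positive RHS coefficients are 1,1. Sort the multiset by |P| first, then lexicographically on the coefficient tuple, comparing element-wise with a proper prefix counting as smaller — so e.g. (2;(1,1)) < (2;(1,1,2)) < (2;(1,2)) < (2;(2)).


Primitive collections (11):

  • {1,6}:  v_{1} + v_{6} = 0 — sig = (2;())
  • {2,10}:  v_{2} + v_{10} = 0 — sig = (2;())
  • {2,9}:  v_{2} + v_{9} = v_{3} — sig = (2;(1))
  • {3,10}:  v_{3} + v_{10} = v_{9} — sig = (2;(1))
  • {1,8}:  v_{1} + v_{8} = v_{9} + v_{10} — sig = (2;(1,1))
  • {2,8}:  v_{2} + v_{8} = v_{6} + v_{9} — sig = (2;(1,1))
  • {3,8}:  v_{3} + v_{8} = v_{6} + 2·v_{9} — sig = (2;(1,2))
  • {6,9,10}:  v_{6} + v_{9} + v_{10} = v_{8} — sig = (3;(1))
  • {4,5,7,9}:  v_{4} + v_{5} + v_{7} + v_{9} = 0 — sig = (4;())
  • {3,4,5,7}:  v_{3} + v_{4} + v_{5} + v_{7} = v_{2} — sig = (4;(1))
  • {4,5,7,8}:  v_{4} + v_{5} + v_{7} + v_{8} = v_{6} + v_{10} — sig = (4;(1,1))

Signatures (|P|; sorted positive RHS coefficients), sorted:
[(2;()), (2;()), (2;(1)), (2;(1)), (2;(1,1)), (2;(1,1)), (2;(1,2)), (3;(1)), (4;()), (4;(1)), (4;(1,1))]


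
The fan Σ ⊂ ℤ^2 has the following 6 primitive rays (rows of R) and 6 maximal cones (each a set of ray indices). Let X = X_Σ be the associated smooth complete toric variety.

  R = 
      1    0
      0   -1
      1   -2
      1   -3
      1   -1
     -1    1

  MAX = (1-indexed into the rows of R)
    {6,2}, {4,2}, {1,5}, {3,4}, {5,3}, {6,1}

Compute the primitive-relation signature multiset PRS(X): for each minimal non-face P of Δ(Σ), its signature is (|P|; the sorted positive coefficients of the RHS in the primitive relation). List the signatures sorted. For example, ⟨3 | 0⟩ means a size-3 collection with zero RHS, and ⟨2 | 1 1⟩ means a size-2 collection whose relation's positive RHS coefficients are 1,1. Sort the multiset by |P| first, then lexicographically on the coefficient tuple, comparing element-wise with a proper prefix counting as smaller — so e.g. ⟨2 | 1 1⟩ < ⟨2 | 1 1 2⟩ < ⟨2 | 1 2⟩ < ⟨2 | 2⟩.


9 collections generate NE(X_Σ); each relation:

  {5,6}:  v_{5} + v_{6} = 0  ⟹  sig = ⟨2 | 0⟩
  {1,2}:  v_{1} + v_{2} = v_{5}  ⟹  sig = ⟨2 | 1⟩
  {2,3}:  v_{2} + v_{3} = v_{4}  ⟹  sig = ⟨2 | 1⟩
  {2,5}:  v_{2} + v_{5} = v_{3}  ⟹  sig = ⟨2 | 1⟩
  {3,6}:  v_{3} + v_{6} = v_{2}  ⟹  sig = ⟨2 | 1⟩
  {1,4}:  v_{1} + v_{4} = v_{3} + v_{5}  ⟹  sig = ⟨2 | 1 1⟩
  {1,3}:  v_{1} + v_{3} = 2·v_{5}  ⟹  sig = ⟨2 | 2⟩
  {4,5}:  v_{4} + v_{5} = 2·v_{3}  ⟹  sig = ⟨2 | 2⟩
  {4,6}:  v_{4} + v_{6} = 2·v_{2}  ⟹  sig = ⟨2 | 2⟩

so the primitive-relation signature multiset is
    |P|=2: 9 collections, coeffs (), (1), (1), (1), (1), (1,1), (2), (2), (2)


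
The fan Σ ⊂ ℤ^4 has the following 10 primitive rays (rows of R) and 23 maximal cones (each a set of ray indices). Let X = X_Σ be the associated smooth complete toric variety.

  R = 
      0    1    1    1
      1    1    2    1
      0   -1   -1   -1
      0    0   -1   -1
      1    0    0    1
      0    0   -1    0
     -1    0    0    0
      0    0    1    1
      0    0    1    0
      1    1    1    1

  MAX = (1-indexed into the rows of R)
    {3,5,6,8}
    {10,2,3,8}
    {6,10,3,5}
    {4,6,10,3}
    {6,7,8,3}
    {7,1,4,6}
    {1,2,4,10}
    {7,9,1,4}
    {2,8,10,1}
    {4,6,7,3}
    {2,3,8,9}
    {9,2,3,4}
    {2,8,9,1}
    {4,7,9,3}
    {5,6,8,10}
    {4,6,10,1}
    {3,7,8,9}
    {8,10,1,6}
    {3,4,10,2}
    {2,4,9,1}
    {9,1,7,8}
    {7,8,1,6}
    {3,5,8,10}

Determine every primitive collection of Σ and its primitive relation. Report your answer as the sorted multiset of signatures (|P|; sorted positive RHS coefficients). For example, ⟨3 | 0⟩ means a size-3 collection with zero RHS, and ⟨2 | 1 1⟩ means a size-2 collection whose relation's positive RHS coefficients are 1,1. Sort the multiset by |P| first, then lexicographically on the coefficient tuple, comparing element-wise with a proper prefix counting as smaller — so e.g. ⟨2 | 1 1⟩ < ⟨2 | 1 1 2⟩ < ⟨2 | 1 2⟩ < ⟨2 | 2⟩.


13 collections generate NE(X_Σ); each relation:

  • {1,3}:  v_{1} + v_{3} = 0 ; sig = ⟨2 | 0⟩
  • {4,8}:  v_{4} + v_{8} = 0 ; sig = ⟨2 | 0⟩
  • {6,9}:  v_{6} + v_{9} = 0 ; sig = ⟨2 | 0⟩
  • {2,6}:  v_{2} + v_{6} = v_{10} ; sig = ⟨2 | 1⟩
  • {7,10}:  v_{7} + v_{10} = v_{1} ; sig = ⟨2 | 1⟩
  • {9,10}:  v_{9} + v_{10} = v_{2} ; sig = ⟨2 | 1⟩
  • {2,7}:  v_{2} + v_{7} = v_{1} + v_{9} ; sig = ⟨2 | 1 1⟩
  • {5,7}:  v_{5} + v_{7} = v_{6} + v_{8} ; sig = ⟨2 | 1 1⟩
  • {1,5}:  v_{1} + v_{5} = v_{6} + v_{8} + v_{10} ; sig = ⟨2 | 1 1 1⟩
  • {4,5}:  v_{4} + v_{5} = v_{3} + v_{6} + v_{10} ; sig = ⟨2 | 1 1 1⟩
  • {5,9}:  v_{5} + v_{9} = v_{3} + v_{8} + v_{10} ; sig = ⟨2 | 1 1 1⟩
  • {2,5}:  v_{2} + v_{5} = v_{3} + v_{8} + 2·v_{10} ; sig = ⟨2 | 1 1 2⟩
  • {3,6,8,10}:  v_{3} + v_{6} + v_{8} + v_{10} = v_{5} ; sig = ⟨4 | 1⟩

Signatures (|P|; sorted positive RHS coefficients), sorted:
    ⟨2 | 0⟩
    ⟨2 | 0⟩
    ⟨2 | 0⟩
    ⟨2 | 1⟩
    ⟨2 | 1⟩
    ⟨2 | 1⟩
    ⟨2 | 1 1⟩
    ⟨2 | 1 1⟩
    ⟨2 | 1 1 1⟩
    ⟨2 | 1 1 1⟩
    ⟨2 | 1 1 1⟩
    ⟨2 | 1 1 2⟩
    ⟨4 | 1⟩


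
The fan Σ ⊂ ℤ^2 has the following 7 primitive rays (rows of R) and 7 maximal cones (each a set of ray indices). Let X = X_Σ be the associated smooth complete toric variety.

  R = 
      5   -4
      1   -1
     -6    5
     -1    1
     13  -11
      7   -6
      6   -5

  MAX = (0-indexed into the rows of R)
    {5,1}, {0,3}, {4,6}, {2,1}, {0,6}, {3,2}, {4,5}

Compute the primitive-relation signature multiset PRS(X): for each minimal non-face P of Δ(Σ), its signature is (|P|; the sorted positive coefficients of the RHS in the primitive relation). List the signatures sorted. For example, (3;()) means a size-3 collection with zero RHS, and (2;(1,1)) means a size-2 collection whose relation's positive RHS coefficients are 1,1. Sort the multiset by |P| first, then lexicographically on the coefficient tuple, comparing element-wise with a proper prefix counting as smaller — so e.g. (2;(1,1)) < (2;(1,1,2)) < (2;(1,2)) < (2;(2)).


Δ(Σ) — 7 vertices, 14 min non-faces:

  P={1,3}:  v_{1} + v_{3} = 0  →  sig = (2;())
  P={2,6}:  v_{2} + v_{6} = 0  →  sig = (2;())
  P={0,1}:  v_{0} + v_{1} = v_{6}  →  sig = (2;(1))
  P={0,2}:  v_{0} + v_{2} = v_{3}  →  sig = (2;(1))
  P={1,6}:  v_{1} + v_{6} = v_{5}  →  sig = (2;(1))
  P={2,4}:  v_{2} + v_{4} = v_{5}  →  sig = (2;(1))
  P={2,5}:  v_{2} + v_{5} = v_{1}  →  sig = (2;(1))
  P={3,5}:  v_{3} + v_{5} = v_{6}  →  sig = (2;(1))
  P={3,6}:  v_{3} + v_{6} = v_{0}  →  sig = (2;(1))
  P={5,6}:  v_{5} + v_{6} = v_{4}  →  sig = (2;(1))
  P={0,5}:  v_{0} + v_{5} = 2·v_{6}  →  sig = (2;(2))
  P={1,4}:  v_{1} + v_{4} = 2·v_{5}  →  sig = (2;(2))
  P={3,4}:  v_{3} + v_{4} = 2·v_{6}  →  sig = (2;(2))
  P={0,4}:  v_{0} + v_{4} = 3·v_{6}  →  sig = (2;(3))

so the primitive-relation signature multiset is
[(2;()), (2;()), (2;(1)), (2;(1)), (2;(1)), (2;(1)), (2;(1)), (2;(1)), (2;(1)), (2;(1)), (2;(2)), (2;(2)), (2;(2)), (2;(3))]


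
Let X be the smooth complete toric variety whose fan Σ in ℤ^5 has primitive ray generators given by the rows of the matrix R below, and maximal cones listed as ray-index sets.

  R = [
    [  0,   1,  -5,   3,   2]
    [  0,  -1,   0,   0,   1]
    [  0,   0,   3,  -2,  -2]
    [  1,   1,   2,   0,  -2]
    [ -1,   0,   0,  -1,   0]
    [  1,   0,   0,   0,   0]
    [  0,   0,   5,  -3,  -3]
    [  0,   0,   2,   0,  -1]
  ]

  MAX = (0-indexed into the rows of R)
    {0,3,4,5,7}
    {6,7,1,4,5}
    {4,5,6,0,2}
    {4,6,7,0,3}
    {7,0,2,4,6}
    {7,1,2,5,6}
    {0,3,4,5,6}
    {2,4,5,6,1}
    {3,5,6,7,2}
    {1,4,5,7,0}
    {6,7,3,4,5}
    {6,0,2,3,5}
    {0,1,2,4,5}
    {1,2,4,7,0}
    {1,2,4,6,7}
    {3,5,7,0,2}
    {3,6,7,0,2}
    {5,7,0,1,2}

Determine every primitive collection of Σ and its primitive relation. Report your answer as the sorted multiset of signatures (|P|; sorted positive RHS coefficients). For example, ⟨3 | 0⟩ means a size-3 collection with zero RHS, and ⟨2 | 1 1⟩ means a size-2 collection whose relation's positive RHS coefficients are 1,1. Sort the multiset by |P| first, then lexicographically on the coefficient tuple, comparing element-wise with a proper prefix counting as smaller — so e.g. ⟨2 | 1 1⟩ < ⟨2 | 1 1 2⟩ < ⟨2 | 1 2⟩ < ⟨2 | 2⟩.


5 minimal non-faces of Δ(Σ) (on 8 rays):

  {1,3}:  v_{1} + v_{3} = v_{5} + v_{7}  →  sig = ⟨2 | 1 1⟩
  {0,1,6}:  v_{0} + v_{1} + v_{6} = 0  →  sig = ⟨3 | 0⟩
  {2,3,4}:  v_{2} + v_{3} + v_{4} = v_{0} + 2·v_{6}  →  sig = ⟨3 | 1 2⟩
  {0,5,6,7}:  v_{0} + v_{5} + v_{6} + v_{7} = v_{3}  →  sig = ⟨4 | 1⟩
  {2,4,5,7}:  v_{2} + v_{4} + v_{5} + v_{7} = v_{6}  →  sig = ⟨4 | 1⟩

Hence PRS(X_Σ) =
[⟨2 | 1 1⟩, ⟨3 | 0⟩, ⟨3 | 1 2⟩, ⟨4 | 1⟩, ⟨4 | 1⟩]


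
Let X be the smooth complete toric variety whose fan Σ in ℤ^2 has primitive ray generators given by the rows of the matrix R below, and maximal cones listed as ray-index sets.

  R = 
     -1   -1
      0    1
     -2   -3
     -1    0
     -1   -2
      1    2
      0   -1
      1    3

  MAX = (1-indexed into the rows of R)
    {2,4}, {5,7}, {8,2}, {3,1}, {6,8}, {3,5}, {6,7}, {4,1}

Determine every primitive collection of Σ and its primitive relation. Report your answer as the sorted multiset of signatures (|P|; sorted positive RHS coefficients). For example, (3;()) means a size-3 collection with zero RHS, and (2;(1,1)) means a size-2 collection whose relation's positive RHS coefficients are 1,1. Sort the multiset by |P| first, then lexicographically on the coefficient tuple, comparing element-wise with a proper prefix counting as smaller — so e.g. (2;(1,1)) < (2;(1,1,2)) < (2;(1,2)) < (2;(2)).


20 minimal non-faces of Δ(Σ) (on 8 rays):

  {2,7}:  v_{2} + v_{7} = 0 — sig = (2;())
  {5,6}:  v_{5} + v_{6} = 0 — sig = (2;())
  {1,2}:  v_{1} + v_{2} = v_{4} — sig = (2;(1))
  {1,5}:  v_{1} + v_{5} = v_{3} — sig = (2;(1))
  {1,6}:  v_{1} + v_{6} = v_{2} — sig = (2;(1))
  {1,7}:  v_{1} + v_{7} = v_{5} — sig = (2;(1))
  {2,5}:  v_{2} + v_{5} = v_{1} — sig = (2;(1))
  {2,6}:  v_{2} + v_{6} = v_{8} — sig = (2;(1))
  {3,6}:  v_{3} + v_{6} = v_{1} — sig = (2;(1))
  {3,8}:  v_{3} + v_{8} = v_{4} — sig = (2;(1))
  {4,7}:  v_{4} + v_{7} = v_{1} — sig = (2;(1))
  {5,8}:  v_{5} + v_{8} = v_{2} — sig = (2;(1))
  {7,8}:  v_{7} + v_{8} = v_{6} — sig = (2;(1))
  {1,8}:  v_{1} + v_{8} = 2·v_{2} — sig = (2;(2))
  {2,3}:  v_{2} + v_{3} = 2·v_{1} — sig = (2;(2))
  {3,7}:  v_{3} + v_{7} = 2·v_{5} — sig = (2;(2))
  {4,5}:  v_{4} + v_{5} = 2·v_{1} — sig = (2;(2))
  {4,6}:  v_{4} + v_{6} = 2·v_{2} — sig = (2;(2))
  {3,4}:  v_{3} + v_{4} = 3·v_{1} — sig = (2;(3))
  {4,8}:  v_{4} + v_{8} = 3·v_{2} — sig = (2;(3))

so the primitive-relation signature multiset is
    (2;())
    (2;())
    (2;(1))
    (2;(1))
    (2;(1))
    (2;(1))
    (2;(1))
    (2;(1))
    (2;(1))
    (2;(1))
    (2;(1))
    (2;(1))
    (2;(1))
    (2;(2))
    (2;(2))
    (2;(2))
    (2;(2))
    (2;(2))
    (2;(3))
    (2;(3))


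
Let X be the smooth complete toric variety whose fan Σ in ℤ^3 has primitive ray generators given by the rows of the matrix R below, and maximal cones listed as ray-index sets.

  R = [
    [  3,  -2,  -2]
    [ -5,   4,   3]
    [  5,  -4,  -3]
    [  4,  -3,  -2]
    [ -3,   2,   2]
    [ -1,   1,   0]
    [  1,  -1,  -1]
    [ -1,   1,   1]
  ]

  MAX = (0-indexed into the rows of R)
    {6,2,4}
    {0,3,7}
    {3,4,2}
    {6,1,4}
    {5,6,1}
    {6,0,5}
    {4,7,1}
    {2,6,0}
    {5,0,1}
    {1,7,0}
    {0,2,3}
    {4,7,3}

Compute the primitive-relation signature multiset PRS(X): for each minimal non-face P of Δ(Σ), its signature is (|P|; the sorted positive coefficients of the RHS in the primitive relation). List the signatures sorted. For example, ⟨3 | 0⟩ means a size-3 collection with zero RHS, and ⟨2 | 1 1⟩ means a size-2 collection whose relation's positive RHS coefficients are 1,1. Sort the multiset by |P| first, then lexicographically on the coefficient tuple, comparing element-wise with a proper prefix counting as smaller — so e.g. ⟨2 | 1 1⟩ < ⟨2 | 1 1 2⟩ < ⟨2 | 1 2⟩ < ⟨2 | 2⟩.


Σ has 11 primitive collections:

  P={0,4}:  v_{0} + v_{4} = 0  ⇒ sig = ⟨2 | 0⟩
  P={1,2}:  v_{1} + v_{2} = 0  ⇒ sig = ⟨2 | 0⟩
  P={6,7}:  v_{6} + v_{7} = 0  ⇒ sig = ⟨2 | 0⟩
  P={1,3}:  v_{1} + v_{3} = v_{7}  ⇒ sig = ⟨2 | 1⟩
  P={2,7}:  v_{2} + v_{7} = v_{3}  ⇒ sig = ⟨2 | 1⟩
  P={3,5}:  v_{3} + v_{5} = v_{0}  ⇒ sig = ⟨2 | 1⟩
  P={3,6}:  v_{3} + v_{6} = v_{2}  ⇒ sig = ⟨2 | 1⟩
  P={2,5}:  v_{2} + v_{5} = v_{0} + v_{6}  ⇒ sig = ⟨2 | 1 1⟩
  P={4,5}:  v_{4} + v_{5} = v_{1} + v_{6}  ⇒ sig = ⟨2 | 1 1⟩
  P={5,7}:  v_{5} + v_{7} = v_{0} + v_{1}  ⇒ sig = ⟨2 | 1 1⟩
  P={0,1,6}:  v_{0} + v_{1} + v_{6} = v_{5}  ⇒ sig = ⟨3 | 1⟩

so the primitive-relation signature multiset is
{ ⟨2 | 0⟩ ×3,  ⟨2 | 1⟩ ×4,  ⟨2 | 1 1⟩ ×3,  ⟨3 | 1⟩ }


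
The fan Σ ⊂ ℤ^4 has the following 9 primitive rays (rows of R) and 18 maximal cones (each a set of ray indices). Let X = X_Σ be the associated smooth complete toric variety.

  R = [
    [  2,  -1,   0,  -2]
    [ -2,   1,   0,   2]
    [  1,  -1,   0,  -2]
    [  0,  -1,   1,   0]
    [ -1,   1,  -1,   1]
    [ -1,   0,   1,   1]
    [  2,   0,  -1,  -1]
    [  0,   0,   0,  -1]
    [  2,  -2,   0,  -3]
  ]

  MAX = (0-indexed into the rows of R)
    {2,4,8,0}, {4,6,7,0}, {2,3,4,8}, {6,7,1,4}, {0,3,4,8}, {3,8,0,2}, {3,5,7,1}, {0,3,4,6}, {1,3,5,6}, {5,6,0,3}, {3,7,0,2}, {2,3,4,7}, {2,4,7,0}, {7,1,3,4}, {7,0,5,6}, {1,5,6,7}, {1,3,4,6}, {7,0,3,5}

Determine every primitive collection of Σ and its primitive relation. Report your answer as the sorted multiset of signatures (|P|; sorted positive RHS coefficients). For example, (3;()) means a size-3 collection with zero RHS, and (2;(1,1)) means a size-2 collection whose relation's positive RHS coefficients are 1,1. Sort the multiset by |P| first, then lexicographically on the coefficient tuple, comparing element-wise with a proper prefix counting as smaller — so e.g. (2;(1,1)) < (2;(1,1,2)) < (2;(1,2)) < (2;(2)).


Minimal non-faces — 12 found among 9 rays, 18 max cones:

  P={0,1}:  v_{0} + v_{1} = 0 ; sig = (2;())
  P={4,5}:  v_{4} + v_{5} = v_{1} ; sig = (2;(1))
  P={2,5}:  v_{2} + v_{5} = v_{3} + v_{7} ; sig = (2;(1,1))
  P={5,8}:  v_{5} + v_{8} = v_{2} + v_{3} ; sig = (2;(1,1))
  P={1,2}:  v_{1} + v_{2} = v_{3} + v_{4} + v_{7} ; sig = (2;(1,1,1))
  P={1,8}:  v_{1} + v_{8} = v_{2} + v_{3} + v_{4} ; sig = (2;(1,1,1))
  P={2,6}:  v_{2} + v_{6} = 2·v_{0} + v_{4} ; sig = (2;(1,2))
  P={6,8}:  v_{6} + v_{8} = 3·v_{0} + v_{3} + 2·v_{4} ; sig = (2;(1,2,3))
  P={7,8}:  v_{7} + v_{8} = 2·v_{2} ; sig = (2;(2))
  P={3,6,7}:  v_{3} + v_{6} + v_{7} = v_{0} ; sig = (3;(1))
  P={0,2,3,4}:  v_{0} + v_{2} + v_{3} + v_{4} = v_{8} ; sig = (4;(1))
  P={0,3,4,7}:  v_{0} + v_{3} + v_{4} + v_{7} = v_{2} ; sig = (4;(1))

Hence PRS(X_Σ) =
    (2;())
    (2;(1))
    (2;(1,1))
    (2;(1,1))
    (2;(1,1,1))
    (2;(1,1,1))
    (2;(1,2))
    (2;(1,2,3))
    (2;(2))
    (3;(1))
    (4;(1))
    (4;(1))


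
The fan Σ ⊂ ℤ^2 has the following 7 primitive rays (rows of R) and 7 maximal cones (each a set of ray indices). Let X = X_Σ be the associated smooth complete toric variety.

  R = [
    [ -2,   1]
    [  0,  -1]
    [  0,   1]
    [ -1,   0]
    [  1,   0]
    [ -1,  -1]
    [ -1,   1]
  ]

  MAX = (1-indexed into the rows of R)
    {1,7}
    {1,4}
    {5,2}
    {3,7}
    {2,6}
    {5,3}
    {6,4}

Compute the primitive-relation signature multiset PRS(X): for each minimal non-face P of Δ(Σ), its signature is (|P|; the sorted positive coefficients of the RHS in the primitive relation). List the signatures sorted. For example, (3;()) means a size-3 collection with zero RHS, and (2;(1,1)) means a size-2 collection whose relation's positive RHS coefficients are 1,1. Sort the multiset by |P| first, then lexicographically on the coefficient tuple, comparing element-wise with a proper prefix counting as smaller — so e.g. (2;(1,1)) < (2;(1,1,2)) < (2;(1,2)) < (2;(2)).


|primitive collections| = 14. Relations:

  P={2,3}:  v_{2} + v_{3} = 0  →  sig = (2;())
  P={4,5}:  v_{4} + v_{5} = 0  →  sig = (2;())
  P={1,5}:  v_{1} + v_{5} = v_{7}  →  sig = (2;(1))
  P={2,4}:  v_{2} + v_{4} = v_{6}  →  sig = (2;(1))
  P={2,7}:  v_{2} + v_{7} = v_{4}  →  sig = (2;(1))
  P={3,4}:  v_{3} + v_{4} = v_{7}  →  sig = (2;(1))
  P={3,6}:  v_{3} + v_{6} = v_{4}  →  sig = (2;(1))
  P={4,7}:  v_{4} + v_{7} = v_{1}  →  sig = (2;(1))
  P={5,6}:  v_{5} + v_{6} = v_{2}  →  sig = (2;(1))
  P={5,7}:  v_{5} + v_{7} = v_{3}  →  sig = (2;(1))
  P={1,2}:  v_{1} + v_{2} = 2·v_{4}  →  sig = (2;(2))
  P={1,3}:  v_{1} + v_{3} = 2·v_{7}  →  sig = (2;(2))
  P={6,7}:  v_{6} + v_{7} = 2·v_{4}  →  sig = (2;(2))
  P={1,6}:  v_{1} + v_{6} = 3·v_{4}  →  sig = (2;(3))

Hence PRS(X_Σ) =
[(2;()), (2;()), (2;(1)), (2;(1)), (2;(1)), (2;(1)), (2;(1)), (2;(1)), (2;(1)), (2;(1)), (2;(2)), (2;(2)), (2;(2)), (2;(3))]


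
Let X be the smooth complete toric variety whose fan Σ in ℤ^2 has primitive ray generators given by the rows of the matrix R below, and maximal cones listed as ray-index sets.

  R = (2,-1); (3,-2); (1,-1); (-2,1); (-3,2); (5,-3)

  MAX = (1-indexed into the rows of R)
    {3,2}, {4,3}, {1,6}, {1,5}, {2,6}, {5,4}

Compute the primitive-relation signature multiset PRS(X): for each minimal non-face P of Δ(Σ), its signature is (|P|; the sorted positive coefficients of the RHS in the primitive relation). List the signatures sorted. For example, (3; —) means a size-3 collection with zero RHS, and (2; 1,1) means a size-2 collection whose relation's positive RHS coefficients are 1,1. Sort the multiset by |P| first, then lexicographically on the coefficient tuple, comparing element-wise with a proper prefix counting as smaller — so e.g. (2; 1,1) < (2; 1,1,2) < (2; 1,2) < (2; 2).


|primitive collections| = 9. Relations:

  P={1,4}:  v_{1} + v_{4} = 0 ; sig = (2; —)
  P={2,5}:  v_{2} + v_{5} = 0 ; sig = (2; —)
  P={1,2}:  v_{1} + v_{2} = v_{6} ; sig = (2; 1)
  P={1,3}:  v_{1} + v_{3} = v_{2} ; sig = (2; 1)
  P={2,4}:  v_{2} + v_{4} = v_{3} ; sig = (2; 1)
  P={3,5}:  v_{3} + v_{5} = v_{4} ; sig = (2; 1)
  P={4,6}:  v_{4} + v_{6} = v_{2} ; sig = (2; 1)
  P={5,6}:  v_{5} + v_{6} = v_{1} ; sig = (2; 1)
  P={3,6}:  v_{3} + v_{6} = 2·v_{2} ; sig = (2; 2)

so the primitive-relation signature multiset is
[(2; —), (2; —), (2; 1), (2; 1), (2; 1), (2; 1), (2; 1), (2; 1), (2; 2)]


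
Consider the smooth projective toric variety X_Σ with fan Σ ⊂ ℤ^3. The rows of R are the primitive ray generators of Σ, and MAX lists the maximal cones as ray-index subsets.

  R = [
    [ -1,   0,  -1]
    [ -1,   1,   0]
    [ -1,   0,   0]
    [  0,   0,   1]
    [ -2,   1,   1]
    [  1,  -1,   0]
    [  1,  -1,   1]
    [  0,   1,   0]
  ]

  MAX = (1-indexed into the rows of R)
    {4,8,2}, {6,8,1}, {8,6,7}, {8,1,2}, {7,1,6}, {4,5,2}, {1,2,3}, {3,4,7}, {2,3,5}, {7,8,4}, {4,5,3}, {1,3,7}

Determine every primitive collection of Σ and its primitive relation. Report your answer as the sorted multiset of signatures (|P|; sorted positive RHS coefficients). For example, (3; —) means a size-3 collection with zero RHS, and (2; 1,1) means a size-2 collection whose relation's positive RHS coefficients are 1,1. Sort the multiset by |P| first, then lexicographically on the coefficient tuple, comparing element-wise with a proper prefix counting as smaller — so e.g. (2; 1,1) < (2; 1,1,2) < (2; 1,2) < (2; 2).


Minimal non-faces — 12 found among 8 rays, 12 max cones:

  {2,6}:  v_{2} + v_{6} = 0 — sig = (2; —)
  {1,4}:  v_{1} + v_{4} = v_{3} — sig = (2; 1)
  {2,7}:  v_{2} + v_{7} = v_{4} — sig = (2; 1)
  {3,8}:  v_{3} + v_{8} = v_{2} — sig = (2; 1)
  {4,6}:  v_{4} + v_{6} = v_{7} — sig = (2; 1)
  {3,6}:  v_{3} + v_{6} = v_{1} + v_{7} — sig = (2; 1,1)
  {5,6}:  v_{5} + v_{6} = v_{3} + v_{4} — sig = (2; 1,1)
  {1,5}:  v_{1} + v_{5} = v_{2} + 2·v_{3} — sig = (2; 1,2)
  {5,7}:  v_{5} + v_{7} = v_{3} + 2·v_{4} — sig = (2; 1,2)
  {5,8}:  v_{5} + v_{8} = 2·v_{2} + v_{4} — sig = (2; 1,2)
  {1,7,8}:  v_{1} + v_{7} + v_{8} = 0 — sig = (3; —)
  {2,3,4}:  v_{2} + v_{3} + v_{4} = v_{5} — sig = (3; 1)

so the primitive-relation signature multiset is
    (2; —)
    (2; 1)
    (2; 1)
    (2; 1)
    (2; 1)
    (2; 1,1)
    (2; 1,1)
    (2; 1,2)
    (2; 1,2)
    (2; 1,2)
    (3; —)
    (3; 1)


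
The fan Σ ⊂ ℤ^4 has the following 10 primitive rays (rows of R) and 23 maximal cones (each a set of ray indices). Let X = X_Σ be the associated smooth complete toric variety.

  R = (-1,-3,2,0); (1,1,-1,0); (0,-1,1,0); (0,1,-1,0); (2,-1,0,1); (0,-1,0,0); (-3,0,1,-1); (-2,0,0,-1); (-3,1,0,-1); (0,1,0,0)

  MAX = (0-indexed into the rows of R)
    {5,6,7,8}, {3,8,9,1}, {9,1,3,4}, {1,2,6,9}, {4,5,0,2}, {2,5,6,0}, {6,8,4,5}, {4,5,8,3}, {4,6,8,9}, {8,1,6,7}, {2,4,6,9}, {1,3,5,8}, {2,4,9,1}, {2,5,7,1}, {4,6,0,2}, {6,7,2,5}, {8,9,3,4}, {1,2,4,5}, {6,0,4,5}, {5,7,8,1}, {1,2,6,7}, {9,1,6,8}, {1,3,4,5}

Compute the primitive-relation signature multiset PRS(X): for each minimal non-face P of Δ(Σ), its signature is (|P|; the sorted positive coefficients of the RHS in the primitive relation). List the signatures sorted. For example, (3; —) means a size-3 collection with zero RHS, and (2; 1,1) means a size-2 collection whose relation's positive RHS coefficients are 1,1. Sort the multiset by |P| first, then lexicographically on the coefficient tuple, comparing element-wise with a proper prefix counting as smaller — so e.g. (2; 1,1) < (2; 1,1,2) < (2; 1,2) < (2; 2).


|primitive collections| = 16. Relations:

  • {2,3}:  v_{2} + v_{3} = 0 ; sig = (2; —)
  • {5,9}:  v_{5} + v_{9} = 0 ; sig = (2; —)
  • {2,8}:  v_{2} + v_{8} = v_{6} ; sig = (2; 1)
  • {3,6}:  v_{3} + v_{6} = v_{8} ; sig = (2; 1)
  • {4,7}:  v_{4} + v_{7} = v_{5} ; sig = (2; 1)
  • {0,1}:  v_{0} + v_{1} = v_{2} + v_{5} ; sig = (2; 1,1)
  • {7,9}:  v_{7} + v_{9} = v_{1} + v_{6} ; sig = (2; 1,1)
  • {0,3}:  v_{0} + v_{3} = v_{4} + v_{5} + v_{6} ; sig = (2; 1,1,1)
  • {0,9}:  v_{0} + v_{9} = v_{2} + v_{4} + v_{6} ; sig = (2; 1,1,1)
  • {3,7}:  v_{3} + v_{7} = v_{1} + v_{5} + v_{8} ; sig = (2; 1,1,1)
  • {0,7}:  v_{0} + v_{7} = v_{2} + 2·v_{5} + v_{6} ; sig = (2; 1,1,2)
  • {0,8}:  v_{0} + v_{8} = v_{4} + v_{5} + 2·v_{6} ; sig = (2; 1,1,2)
  • {1,4,6}:  v_{1} + v_{4} + v_{6} = 0 ; sig = (3; —)
  • {1,4,8}:  v_{1} + v_{4} + v_{8} = v_{3} ; sig = (3; 1)
  • {1,5,6}:  v_{1} + v_{5} + v_{6} = v_{7} ; sig = (3; 1)
  • {2,4,5,6}:  v_{2} + v_{4} + v_{5} + v_{6} = v_{0} ; sig = (4; 1)

Hence PRS(X_Σ) =
{ (2; —) ×2,  (2; 1) ×3,  (2; 1,1) ×2,  (2; 1,1,1) ×3,  (2; 1,1,2) ×2,  (3; —),  (3; 1) ×2,  (4; 1) }


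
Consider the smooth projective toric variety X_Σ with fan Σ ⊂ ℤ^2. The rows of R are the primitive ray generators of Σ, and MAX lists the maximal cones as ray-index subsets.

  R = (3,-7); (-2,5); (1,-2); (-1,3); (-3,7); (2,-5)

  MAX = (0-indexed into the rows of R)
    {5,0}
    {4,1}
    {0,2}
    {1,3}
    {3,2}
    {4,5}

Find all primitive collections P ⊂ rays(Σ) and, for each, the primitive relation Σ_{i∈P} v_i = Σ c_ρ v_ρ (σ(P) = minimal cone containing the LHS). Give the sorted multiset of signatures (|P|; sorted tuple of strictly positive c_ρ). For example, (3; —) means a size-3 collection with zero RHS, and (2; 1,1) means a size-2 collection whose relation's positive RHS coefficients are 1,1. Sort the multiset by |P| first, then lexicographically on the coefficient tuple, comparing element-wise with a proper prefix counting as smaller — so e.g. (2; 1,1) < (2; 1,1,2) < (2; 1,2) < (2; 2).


Minimal non-faces — 9 found among 6 rays, 6 max cones:

  P = {0,4}:  v_{0} + v_{4} = 0  ⟹  sig = (2; —)
  P = {1,5}:  v_{1} + v_{5} = 0  ⟹  sig = (2; —)
  P = {0,1}:  v_{0} + v_{1} = v_{2}  ⟹  sig = (2; 1)
  P = {1,2}:  v_{1} + v_{2} = v_{3}  ⟹  sig = (2; 1)
  P = {2,4}:  v_{2} + v_{4} = v_{1}  ⟹  sig = (2; 1)
  P = {2,5}:  v_{2} + v_{5} = v_{0}  ⟹  sig = (2; 1)
  P = {3,5}:  v_{3} + v_{5} = v_{2}  ⟹  sig = (2; 1)
  P = {0,3}:  v_{0} + v_{3} = 2·v_{2}  ⟹  sig = (2; 2)
  P = {3,4}:  v_{3} + v_{4} = 2·v_{1}  ⟹  sig = (2; 2)

so the primitive-relation signature multiset is
[(2; —), (2; —), (2; 1), (2; 1), (2; 1), (2; 1), (2; 1), (2; 2), (2; 2)]


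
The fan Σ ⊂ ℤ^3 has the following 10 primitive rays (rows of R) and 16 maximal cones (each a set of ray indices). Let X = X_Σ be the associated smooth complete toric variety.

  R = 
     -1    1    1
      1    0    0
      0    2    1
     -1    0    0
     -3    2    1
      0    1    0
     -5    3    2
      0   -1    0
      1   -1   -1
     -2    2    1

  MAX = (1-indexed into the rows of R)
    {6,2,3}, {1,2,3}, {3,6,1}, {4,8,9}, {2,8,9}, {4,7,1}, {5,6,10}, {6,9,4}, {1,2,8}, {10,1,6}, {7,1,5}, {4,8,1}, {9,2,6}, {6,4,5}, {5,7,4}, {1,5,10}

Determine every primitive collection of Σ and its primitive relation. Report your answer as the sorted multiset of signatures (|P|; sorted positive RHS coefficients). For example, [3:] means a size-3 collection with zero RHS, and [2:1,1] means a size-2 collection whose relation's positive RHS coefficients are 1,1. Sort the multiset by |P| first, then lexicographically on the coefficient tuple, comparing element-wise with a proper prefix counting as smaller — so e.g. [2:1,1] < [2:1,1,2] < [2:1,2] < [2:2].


Σ has 25 primitive collections:

  • {1,9}:  v_{1} + v_{9} = 0  so sig = [2:]
  • {2,4}:  v_{2} + v_{4} = 0  so sig = [2:]
  • {6,8}:  v_{6} + v_{8} = 0  so sig = [2:]
  • {2,5}:  v_{2} + v_{5} = v_{10}  so sig = [2:1]
  • {4,10}:  v_{4} + v_{10} = v_{5}  so sig = [2:1]
  • {2,7}:  v_{2} + v_{7} = v_{1} + v_{5}  so sig = [2:1,1]
  • {2,10}:  v_{2} + v_{10} = v_{1} + v_{6}  so sig = [2:1,1]
  • {3,4}:  v_{3} + v_{4} = v_{1} + v_{6}  so sig = [2:1,1]
  • {3,8}:  v_{3} + v_{8} = v_{1} + v_{2}  so sig = [2:1,1]
  • {3,9}:  v_{3} + v_{9} = v_{2} + v_{6}  so sig = [2:1,1]
  • {6,7}:  v_{6} + v_{7} = v_{5} + v_{10}  so sig = [2:1,1]
  • {7,9}:  v_{7} + v_{9} = v_{4} + v_{5}  so sig = [2:1,1]
  • {8,10}:  v_{8} + v_{10} = v_{1} + v_{4}  so sig = [2:1,1]
  • {9,10}:  v_{9} + v_{10} = v_{4} + v_{6}  so sig = [2:1,1]
  • {3,5}:  v_{3} + v_{5} = v_{1} + v_{6} + v_{10}  so sig = [2:1,1,1]
  • {3,7}:  v_{3} + v_{7} = v_{1} + 2·v_{10}  so sig = [2:1,2]
  • {5,8}:  v_{5} + v_{8} = v_{1} + 2·v_{4}  so sig = [2:1,2]
  • {5,9}:  v_{5} + v_{9} = 2·v_{4} + v_{6}  so sig = [2:1,2]
  • {7,10}:  v_{7} + v_{10} = v_{1} + 2·v_{5}  so sig = [2:1,2]
  • {3,10}:  v_{3} + v_{10} = 2·v_{1} + 2·v_{6}  so sig = [2:2,2]
  • {7,8}:  v_{7} + v_{8} = 2·v_{1} + 3·v_{4}  so sig = [2:2,3]
  • {1,2,6}:  v_{1} + v_{2} + v_{6} = v_{3}  so sig = [3:1]
  • {1,4,5}:  v_{1} + v_{4} + v_{5} = v_{7}  so sig = [3:1]
  • {1,4,6}:  v_{1} + v_{4} + v_{6} = v_{10}  so sig = [3:1]
  • {1,5,6}:  v_{1} + v_{5} + v_{6} = 2·v_{10}  so sig = [3:2]

Hence PRS(X_Σ) =
[[2:], [2:], [2:], [2:1], [2:1], [2:1,1], [2:1,1], [2:1,1], [2:1,1], [2:1,1], [2:1,1], [2:1,1], [2:1,1], [2:1,1], [2:1,1,1], [2:1,2], [2:1,2], [2:1,2], [2:1,2], [2:2,2], [2:2,3], [3:1], [3:1], [3:1], [3:2]]
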